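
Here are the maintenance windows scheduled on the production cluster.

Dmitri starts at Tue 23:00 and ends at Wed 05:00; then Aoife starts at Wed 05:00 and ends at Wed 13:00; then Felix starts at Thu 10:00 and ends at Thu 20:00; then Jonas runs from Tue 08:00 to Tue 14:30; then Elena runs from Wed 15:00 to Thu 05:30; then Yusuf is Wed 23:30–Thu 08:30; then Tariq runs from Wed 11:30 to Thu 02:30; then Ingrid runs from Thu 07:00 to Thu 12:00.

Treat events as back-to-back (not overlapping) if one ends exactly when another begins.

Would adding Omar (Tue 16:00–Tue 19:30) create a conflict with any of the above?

Jonas: ends Tue 14:30 at or before Omar starts Tue 16:00 → clear.
Dmitri: starts Tue 23:00 at or after Omar ends Tue 19:30 → clear.
Aoife: starts Wed 05:00 at or after Omar ends Tue 19:30 → clear.
Tariq: starts Wed 11:30 at or after Omar ends Tue 19:30 → clear.
Elena: starts Wed 15:00 at or after Omar ends Tue 19:30 → clear.
Yusuf: starts Wed 23:30 at or after Omar ends Tue 19:30 → clear.
Ingrid: starts Thu 07:00 at or after Omar ends Tue 19:30 → clear.
Felix: starts Thu 10:00 at or after Omar ends Tue 19:30 → clear.

No — it doesn't clash with anything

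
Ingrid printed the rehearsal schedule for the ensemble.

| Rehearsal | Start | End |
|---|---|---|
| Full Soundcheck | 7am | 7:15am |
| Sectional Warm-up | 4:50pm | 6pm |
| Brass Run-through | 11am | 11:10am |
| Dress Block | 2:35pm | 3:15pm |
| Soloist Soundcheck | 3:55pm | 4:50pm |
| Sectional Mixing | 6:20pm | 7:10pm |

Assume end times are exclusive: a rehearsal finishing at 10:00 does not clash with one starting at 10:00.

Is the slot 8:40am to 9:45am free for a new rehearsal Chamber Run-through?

Yes — the slot is free

Full Soundcheck: ends 7:15am at or before Chamber Run-through starts 8:40am → clear.
Brass Run-through: starts 11am at or after Chamber Run-through ends 9:45am → clear.
Dress Block: starts 2:35pm at or after Chamber Run-through ends 9:45am → clear.
Soloist Soundcheck: starts 3:55pm at or after Chamber Run-through ends 9:45am → clear.
Sectional Warm-up: starts 4:50pm at or after Chamber Run-through ends 9:45am → clear.
Sectional Mixing: starts 6:20pm at or after Chamber Run-through ends 9:45am → clear.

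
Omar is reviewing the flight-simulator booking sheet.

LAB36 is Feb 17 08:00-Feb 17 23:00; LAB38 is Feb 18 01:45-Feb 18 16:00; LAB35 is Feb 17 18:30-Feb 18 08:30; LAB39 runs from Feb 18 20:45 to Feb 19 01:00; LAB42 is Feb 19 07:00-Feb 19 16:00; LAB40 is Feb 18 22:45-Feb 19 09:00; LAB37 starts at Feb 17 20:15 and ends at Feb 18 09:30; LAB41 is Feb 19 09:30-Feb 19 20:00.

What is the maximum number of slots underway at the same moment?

3

Walk through starts and ends in time order (an end at T is processed before a start at T):
Feb 17 08:00 start LAB36 → 1
Feb 17 18:30 start LAB35 → 2
Feb 17 20:15 start LAB37 → 3
Feb 17 23:00 end LAB36 → 2
Feb 18 01:45 start LAB38 → 3
Feb 18 08:30 end LAB35 → 2
Feb 18 09:30 end LAB37 → 1
Feb 18 16:00 end LAB38 → 0
Feb 18 20:45 start LAB39 → 1
Feb 18 22:45 start LAB40 → 2
Feb 19 01:00 end LAB39 → 1
Feb 19 07:00 start LAB42 → 2
Feb 19 09:00 end LAB40 → 1
Feb 19 09:30 start LAB41 → 2
Feb 19 16:00 end LAB42 → 1
Feb 19 20:00 end LAB41 → 0
Peak is 3, at Feb 17 20:15 (LAB35, LAB36, LAB37).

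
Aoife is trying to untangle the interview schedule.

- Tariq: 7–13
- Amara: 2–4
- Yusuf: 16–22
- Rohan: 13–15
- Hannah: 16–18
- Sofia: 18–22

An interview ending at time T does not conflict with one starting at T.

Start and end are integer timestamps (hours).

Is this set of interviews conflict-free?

No

Sorted by start: Amara, Tariq, Rohan, Yusuf, Hannah, Sofia.
Tariq starts after Amara ends, so Amara has no further overlaps.
Rohan starts exactly when Tariq ends (back-to-back, no overlap), so Tariq has no further overlaps.
Yusuf starts after Rohan ends, so Rohan has no further overlaps.
Hannah starts before Yusuf ends → Yusuf and Hannah overlap.
That's a conflict, so the schedule is not conflict-free.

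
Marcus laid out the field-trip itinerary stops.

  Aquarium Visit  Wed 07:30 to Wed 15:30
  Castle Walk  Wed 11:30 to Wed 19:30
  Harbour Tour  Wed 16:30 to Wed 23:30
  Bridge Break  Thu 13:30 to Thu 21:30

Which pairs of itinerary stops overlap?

Aquarium Visit & Castle Walk, Castle Walk & Harbour Tour

Sorted by start: Aquarium Visit, Castle Walk, Harbour Tour, Bridge Break.
Castle Walk starts before Aquarium Visit ends → Aquarium Visit and Castle Walk overlap.
Harbour Tour starts after Aquarium Visit ends — done with Aquarium Visit.
Harbour Tour starts before Castle Walk ends → Castle Walk and Harbour Tour overlap.
Bridge Break starts after Castle Walk ends.
Bridge Break starts after Harbour Tour ends.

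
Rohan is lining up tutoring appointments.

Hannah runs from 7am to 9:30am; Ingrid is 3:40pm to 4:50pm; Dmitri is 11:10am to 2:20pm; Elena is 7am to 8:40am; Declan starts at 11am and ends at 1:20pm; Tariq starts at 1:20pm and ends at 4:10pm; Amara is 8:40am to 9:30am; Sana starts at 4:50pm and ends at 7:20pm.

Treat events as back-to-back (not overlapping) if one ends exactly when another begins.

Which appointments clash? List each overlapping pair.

Amara & Hannah, Declan & Dmitri, Dmitri & Tariq, Elena & Hannah, Ingrid & Tariq

Sorted by start: Hannah, Elena, Amara, Declan, Dmitri, Tariq, Ingrid, Sana.
Elena starts before Hannah ends → Hannah and Elena overlap.
Amara starts before Hannah ends → Hannah and Amara overlap.
Declan starts after Hannah ends — done with Hannah.
Amara starts exactly when Elena ends (back-to-back, no overlap) — done with Elena.
Declan starts after Amara ends — done with Amara.
Dmitri starts before Declan ends → Declan and Dmitri overlap.
Tariq starts exactly when Declan ends (back-to-back, no overlap) — done with Declan.
Tariq starts before Dmitri ends → Dmitri and Tariq overlap.
Ingrid starts after Dmitri ends — done with Dmitri.
Ingrid starts before Tariq ends → Tariq and Ingrid overlap.
Sana starts after Tariq ends.
Sana starts exactly when Ingrid ends (back-to-back, no overlap).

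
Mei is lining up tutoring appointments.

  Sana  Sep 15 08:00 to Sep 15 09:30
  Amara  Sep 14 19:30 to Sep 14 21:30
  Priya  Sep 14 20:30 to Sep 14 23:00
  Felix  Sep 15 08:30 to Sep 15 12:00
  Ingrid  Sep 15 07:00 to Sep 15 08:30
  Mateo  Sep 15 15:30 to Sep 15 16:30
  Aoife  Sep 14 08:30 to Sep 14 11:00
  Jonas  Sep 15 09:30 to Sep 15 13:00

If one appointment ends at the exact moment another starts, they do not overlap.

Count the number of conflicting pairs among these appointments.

4

Sorted by start: Aoife, Amara, Priya, Ingrid, Sana, Felix, Jonas, Mateo.
Amara starts after Aoife ends — done with Aoife.
Priya starts before Amara ends → Amara and Priya overlap.
Ingrid starts after Amara ends — done with Amara.
Ingrid starts after Priya ends — done with Priya.
Sana starts before Ingrid ends → Ingrid and Sana overlap.
Felix starts exactly when Ingrid ends (back-to-back, no overlap) — done with Ingrid.
Felix starts before Sana ends → Sana and Felix overlap.
Jonas starts exactly when Sana ends (back-to-back, no overlap) — done with Sana.
Jonas starts before Felix ends → Felix and Jonas overlap.
Mateo starts after Felix ends.
Mateo starts after Jonas ends.
Overlapping pairs: Amara & Priya, Felix & Jonas, Felix & Sana, Ingrid & Sana — 4 in total.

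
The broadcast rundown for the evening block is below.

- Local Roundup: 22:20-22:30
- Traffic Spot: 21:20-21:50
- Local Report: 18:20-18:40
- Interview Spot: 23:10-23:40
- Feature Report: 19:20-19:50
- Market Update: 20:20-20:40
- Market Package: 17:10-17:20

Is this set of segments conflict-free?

Sorted by start: Market Package, Local Report, Feature Report, Market Update, Traffic Spot, Local Roundup, Interview Spot.
Local Report starts after Market Package ends; Market Package is clear from here.
Feature Report starts after Local Report ends; Local Report is clear from here.
Market Update starts after Feature Report ends; Feature Report is clear from here.
Traffic Spot starts after Market Update ends; Market Update is clear from here.
Local Roundup starts after Traffic Spot ends; Traffic Spot is clear from here.
Interview Spot starts after Local Roundup ends.
Every pair is clear; the schedule has no overlaps.

Yes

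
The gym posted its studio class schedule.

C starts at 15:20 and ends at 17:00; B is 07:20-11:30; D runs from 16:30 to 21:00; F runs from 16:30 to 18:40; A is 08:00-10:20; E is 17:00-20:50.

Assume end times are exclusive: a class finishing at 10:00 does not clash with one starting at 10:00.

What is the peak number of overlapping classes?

3

Walk through starts and ends in time order (an end at T is processed before a start at T):
07:20 start B → 1
08:00 start A → 2
10:20 end A → 1
11:30 end B → 0
15:20 start C → 1
16:30 start D → 2
16:30 start F → 3
17:00 end C → 2
17:00 start E → 3
18:40 end F → 2
20:50 end E → 1
21:00 end D → 0
Peak is 3, at 16:30 (C, D, F).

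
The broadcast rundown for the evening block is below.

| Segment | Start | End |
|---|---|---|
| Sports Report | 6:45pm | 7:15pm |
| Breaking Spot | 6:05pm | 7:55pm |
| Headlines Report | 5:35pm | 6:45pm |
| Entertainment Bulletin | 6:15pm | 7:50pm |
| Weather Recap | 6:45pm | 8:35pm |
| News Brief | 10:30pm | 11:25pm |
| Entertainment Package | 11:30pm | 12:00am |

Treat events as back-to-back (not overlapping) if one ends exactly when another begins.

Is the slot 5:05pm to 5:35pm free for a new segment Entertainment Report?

Yes — the slot is free

Headlines Report: starts 5:35pm at or after Entertainment Report ends 5:35pm → clear.
Breaking Spot: starts 6:05pm at or after Entertainment Report ends 5:35pm → clear.
Entertainment Bulletin: starts 6:15pm at or after Entertainment Report ends 5:35pm → clear.
Sports Report: starts 6:45pm at or after Entertainment Report ends 5:35pm → clear.
Weather Recap: starts 6:45pm at or after Entertainment Report ends 5:35pm → clear.
News Brief: starts 10:30pm at or after Entertainment Report ends 5:35pm → clear.
Entertainment Package: starts 11:30pm at or after Entertainment Report ends 5:35pm → clear.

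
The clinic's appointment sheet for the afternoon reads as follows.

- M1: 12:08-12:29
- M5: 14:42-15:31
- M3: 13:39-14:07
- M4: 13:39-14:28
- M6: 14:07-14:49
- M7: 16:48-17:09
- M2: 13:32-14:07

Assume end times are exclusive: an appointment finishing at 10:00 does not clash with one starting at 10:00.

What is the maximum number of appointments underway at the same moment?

3

Sweep the timeline, counting +1 at each start and −1 at each end (ends before starts at a tie):
12:08 start M1 → 1
12:29 end M1 → 0
13:32 start M2 → 1
13:39 start M3 → 2
13:39 start M4 → 3
14:07 end M2 → 2
14:07 end M3 → 1
14:07 start M6 → 2
14:28 end M4 → 1
14:42 start M5 → 2
14:49 end M6 → 1
15:31 end M5 → 0
16:48 start M7 → 1
17:09 end M7 → 0
Peak is 3, at 13:39 (M2, M3, M4).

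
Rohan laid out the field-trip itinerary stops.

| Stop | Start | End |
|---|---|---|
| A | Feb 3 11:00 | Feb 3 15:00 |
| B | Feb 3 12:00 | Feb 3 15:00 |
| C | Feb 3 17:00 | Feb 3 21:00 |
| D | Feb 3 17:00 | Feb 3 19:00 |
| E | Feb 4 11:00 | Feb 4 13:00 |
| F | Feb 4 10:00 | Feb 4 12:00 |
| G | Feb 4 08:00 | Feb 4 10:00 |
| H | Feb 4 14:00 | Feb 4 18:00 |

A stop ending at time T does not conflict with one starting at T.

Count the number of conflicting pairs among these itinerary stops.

3

Sorted by start: A, B, C, D, G, F, E, H.
B starts before A ends → A and B overlap.
C starts after A ends, so A has no further overlaps.
C starts after B ends, so B has no further overlaps.
D starts before C ends → C and D overlap.
G starts after C ends, so C has no further overlaps.
G starts after D ends, so D has no further overlaps.
F starts exactly when G ends (back-to-back, no overlap), so G has no further overlaps.
E starts before F ends → F and E overlap.
H starts after F ends.
H starts after E ends.
Overlapping pairs: A & B, C & D, E & F — 3 in total.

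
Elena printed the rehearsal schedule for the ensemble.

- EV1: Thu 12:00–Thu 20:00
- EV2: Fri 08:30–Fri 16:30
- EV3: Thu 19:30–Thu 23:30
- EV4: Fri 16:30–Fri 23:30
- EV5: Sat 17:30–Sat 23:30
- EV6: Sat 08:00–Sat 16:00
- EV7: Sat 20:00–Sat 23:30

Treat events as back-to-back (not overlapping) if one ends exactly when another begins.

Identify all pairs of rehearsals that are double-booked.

EV1 & EV3, EV5 & EV7

Sorted by start: EV1, EV3, EV2, EV4, EV6, EV5, EV7.
EV3 starts before EV1 ends → EV1 and EV3 overlap.
EV2 starts after EV1 ends, so EV1 has no further overlaps.
EV2 starts after EV3 ends, so EV3 has no further overlaps.
EV4 starts exactly when EV2 ends (back-to-back, no overlap), so EV2 has no further overlaps.
EV6 starts after EV4 ends, so EV4 has no further overlaps.
EV5 starts after EV6 ends, so EV6 has no further overlaps.
EV7 starts before EV5 ends → EV5 and EV7 overlap.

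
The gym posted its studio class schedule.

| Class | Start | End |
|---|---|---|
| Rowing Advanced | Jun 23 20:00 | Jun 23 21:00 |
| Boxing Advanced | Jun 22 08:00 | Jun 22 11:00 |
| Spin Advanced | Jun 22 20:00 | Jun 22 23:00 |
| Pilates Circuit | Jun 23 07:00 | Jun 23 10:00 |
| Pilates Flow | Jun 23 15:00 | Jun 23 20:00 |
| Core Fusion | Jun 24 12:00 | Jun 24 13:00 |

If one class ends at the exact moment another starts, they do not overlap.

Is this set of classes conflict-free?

Yes

Check each pair: they overlap iff neither finishes before the other starts.
Sorted by start: Boxing Advanced, Spin Advanced, Pilates Circuit, Pilates Flow, Rowing Advanced, Core Fusion.
Spin Advanced starts after Boxing Advanced ends, so Boxing Advanced has no further overlaps.
Pilates Circuit starts after Spin Advanced ends, so Spin Advanced has no further overlaps.
Pilates Flow starts after Pilates Circuit ends, so Pilates Circuit has no further overlaps.
Rowing Advanced starts exactly when Pilates Flow ends (back-to-back, no overlap), so Pilates Flow has no further overlaps.
Core Fusion starts after Rowing Advanced ends.
Every pair is clear; the schedule has no overlaps.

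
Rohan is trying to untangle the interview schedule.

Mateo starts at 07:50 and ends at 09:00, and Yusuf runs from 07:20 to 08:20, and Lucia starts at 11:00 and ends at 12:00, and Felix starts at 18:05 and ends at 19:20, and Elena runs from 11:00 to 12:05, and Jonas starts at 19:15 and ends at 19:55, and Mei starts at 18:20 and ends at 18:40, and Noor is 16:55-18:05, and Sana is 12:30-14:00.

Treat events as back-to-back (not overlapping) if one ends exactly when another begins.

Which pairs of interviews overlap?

Elena & Lucia, Felix & Jonas, Felix & Mei, Mateo & Yusuf

Sorted by start: Yusuf, Mateo, Lucia, Elena, Sana, Noor, Felix, Mei, Jonas.
Mateo starts before Yusuf ends → Yusuf and Mateo overlap.
Lucia starts after Yusuf ends, so nothing later overlaps Yusuf either.
Lucia starts after Mateo ends, so nothing later overlaps Mateo either.
Elena starts before Lucia ends → Lucia and Elena overlap.
Sana starts after Lucia ends, so nothing later overlaps Lucia either.
Sana starts after Elena ends, so nothing later overlaps Elena either.
Noor starts after Sana ends, so nothing later overlaps Sana either.
Felix starts exactly when Noor ends (back-to-back, no overlap), so nothing later overlaps Noor either.
Mei starts before Felix ends → Felix and Mei overlap.
Jonas starts before Felix ends → Felix and Jonas overlap.
Jonas starts after Mei ends.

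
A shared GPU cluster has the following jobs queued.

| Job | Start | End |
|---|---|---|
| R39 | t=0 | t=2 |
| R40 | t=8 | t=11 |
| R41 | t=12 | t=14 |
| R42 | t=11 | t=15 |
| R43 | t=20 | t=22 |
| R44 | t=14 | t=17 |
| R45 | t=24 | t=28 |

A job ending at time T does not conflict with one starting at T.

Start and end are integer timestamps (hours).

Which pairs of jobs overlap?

R41 & R42, R42 & R44

Two intervals overlap when each starts before the other ends.
Sorted by start: R39, R40, R42, R41, R44, R43, R45.
R40 starts after R39 ends, so R39 has no further overlaps.
R42 starts exactly when R40 ends (back-to-back, no overlap), so R40 has no further overlaps.
R41 starts before R42 ends → R42 and R41 overlap.
R44 starts before R42 ends → R42 and R44 overlap.
R43 starts after R42 ends, so R42 has no further overlaps.
R44 starts exactly when R41 ends (back-to-back, no overlap), so R41 has no further overlaps.
R43 starts after R44 ends, so R44 has no further overlaps.
R45 starts after R43 ends.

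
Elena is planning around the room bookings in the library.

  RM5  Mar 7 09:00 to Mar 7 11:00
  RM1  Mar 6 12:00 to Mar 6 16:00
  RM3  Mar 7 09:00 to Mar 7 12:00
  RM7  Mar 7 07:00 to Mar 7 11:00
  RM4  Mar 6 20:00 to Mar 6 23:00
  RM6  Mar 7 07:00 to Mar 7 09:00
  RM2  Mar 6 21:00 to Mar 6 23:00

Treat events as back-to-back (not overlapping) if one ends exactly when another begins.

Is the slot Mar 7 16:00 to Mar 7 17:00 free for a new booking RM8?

Yes — the slot is free

RM1: ends Mar 6 16:00 at or before RM8 starts Mar 7 16:00 → clear.
RM4: ends Mar 6 23:00 at or before RM8 starts Mar 7 16:00 → clear.
RM2: ends Mar 6 23:00 at or before RM8 starts Mar 7 16:00 → clear.
RM6: ends Mar 7 09:00 at or before RM8 starts Mar 7 16:00 → clear.
RM7: ends Mar 7 11:00 at or before RM8 starts Mar 7 16:00 → clear.
RM3: ends Mar 7 12:00 at or before RM8 starts Mar 7 16:00 → clear.
RM5: ends Mar 7 11:00 at or before RM8 starts Mar 7 16:00 → clear.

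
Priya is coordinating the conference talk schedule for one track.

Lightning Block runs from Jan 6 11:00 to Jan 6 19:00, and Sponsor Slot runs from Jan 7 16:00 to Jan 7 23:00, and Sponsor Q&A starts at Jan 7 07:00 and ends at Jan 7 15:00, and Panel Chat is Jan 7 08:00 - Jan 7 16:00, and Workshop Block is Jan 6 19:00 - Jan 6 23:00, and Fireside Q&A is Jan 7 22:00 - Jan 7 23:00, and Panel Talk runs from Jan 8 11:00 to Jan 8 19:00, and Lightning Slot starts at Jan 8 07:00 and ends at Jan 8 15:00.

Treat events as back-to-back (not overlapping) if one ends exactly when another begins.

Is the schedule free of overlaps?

Check each pair: they overlap iff neither finishes before the other starts.
Sorted by start: Lightning Block, Workshop Block, Sponsor Q&A, Panel Chat, Sponsor Slot, Fireside Q&A, Lightning Slot, Panel Talk.
Workshop Block starts exactly when Lightning Block ends (back-to-back, no overlap), so nothing later overlaps Lightning Block either.
Sponsor Q&A starts after Workshop Block ends, so nothing later overlaps Workshop Block either.
Panel Chat starts before Sponsor Q&A ends → Sponsor Q&A and Panel Chat overlap.
That's a conflict, so the schedule is not conflict-free.

No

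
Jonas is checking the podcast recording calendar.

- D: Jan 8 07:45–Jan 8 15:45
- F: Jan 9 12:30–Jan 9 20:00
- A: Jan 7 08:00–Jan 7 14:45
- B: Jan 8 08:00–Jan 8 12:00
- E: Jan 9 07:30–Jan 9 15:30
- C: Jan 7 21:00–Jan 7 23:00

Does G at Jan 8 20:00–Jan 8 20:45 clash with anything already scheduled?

No — it doesn't clash with anything

A: ends Jan 7 14:45 at or before G starts Jan 8 20:00 → clear.
C: ends Jan 7 23:00 at or before G starts Jan 8 20:00 → clear.
D: ends Jan 8 15:45 at or before G starts Jan 8 20:00 → clear.
B: ends Jan 8 12:00 at or before G starts Jan 8 20:00 → clear.
E: starts Jan 9 07:30 at or after G ends Jan 8 20:45 → clear.
F: starts Jan 9 12:30 at or after G ends Jan 8 20:45 → clear.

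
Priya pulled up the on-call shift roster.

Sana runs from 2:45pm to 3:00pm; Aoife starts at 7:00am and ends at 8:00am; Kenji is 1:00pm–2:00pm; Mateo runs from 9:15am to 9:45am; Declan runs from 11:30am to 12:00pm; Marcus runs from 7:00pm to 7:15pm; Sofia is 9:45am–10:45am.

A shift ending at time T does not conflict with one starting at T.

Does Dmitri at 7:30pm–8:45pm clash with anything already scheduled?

No — it doesn't clash with anything

Aoife: ends 8:00am at or before Dmitri starts 7:30pm → clear.
Mateo: ends 9:45am at or before Dmitri starts 7:30pm → clear.
Sofia: ends 10:45am at or before Dmitri starts 7:30pm → clear.
Declan: ends 12:00pm at or before Dmitri starts 7:30pm → clear.
Kenji: ends 2:00pm at or before Dmitri starts 7:30pm → clear.
Sana: ends 3:00pm at or before Dmitri starts 7:30pm → clear.
Marcus: ends 7:15pm at or before Dmitri starts 7:30pm → clear.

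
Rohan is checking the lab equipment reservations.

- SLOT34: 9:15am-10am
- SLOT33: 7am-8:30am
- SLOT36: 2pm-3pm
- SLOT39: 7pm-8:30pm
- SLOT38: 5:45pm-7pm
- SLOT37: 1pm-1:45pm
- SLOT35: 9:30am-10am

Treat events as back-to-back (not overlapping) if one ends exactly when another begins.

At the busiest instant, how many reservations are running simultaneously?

2

Sort all start/end points and keep a running count:
7am start SLOT33 → 1
8:30am end SLOT33 → 0
9:15am start SLOT34 → 1
9:30am start SLOT35 → 2
10am end SLOT34 → 1
10am end SLOT35 → 0
1pm start SLOT37 → 1
1:45pm end SLOT37 → 0
2pm start SLOT36 → 1
3pm end SLOT36 → 0
5:45pm start SLOT38 → 1
7pm end SLOT38 → 0
7pm start SLOT39 → 1
8:30pm end SLOT39 → 0
Peak is 2, at 9:30am (SLOT34, SLOT35).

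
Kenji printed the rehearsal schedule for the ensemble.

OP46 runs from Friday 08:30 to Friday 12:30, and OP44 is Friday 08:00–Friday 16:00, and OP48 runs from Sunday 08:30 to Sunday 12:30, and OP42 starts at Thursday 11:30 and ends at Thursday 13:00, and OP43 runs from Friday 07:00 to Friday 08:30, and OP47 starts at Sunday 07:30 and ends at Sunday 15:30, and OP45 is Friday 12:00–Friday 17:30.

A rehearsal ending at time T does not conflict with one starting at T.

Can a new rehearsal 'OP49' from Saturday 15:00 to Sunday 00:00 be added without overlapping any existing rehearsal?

Yes — the slot is free

OP42: ends Thursday 13:00 at or before OP49 starts Saturday 15:00 → clear.
OP43: ends Friday 08:30 at or before OP49 starts Saturday 15:00 → clear.
OP44: ends Friday 16:00 at or before OP49 starts Saturday 15:00 → clear.
OP46: ends Friday 12:30 at or before OP49 starts Saturday 15:00 → clear.
OP45: ends Friday 17:30 at or before OP49 starts Saturday 15:00 → clear.
OP47: starts Sunday 07:30 at or after OP49 ends Sunday 00:00 → clear.
OP48: starts Sunday 08:30 at or after OP49 ends Sunday 00:00 → clear.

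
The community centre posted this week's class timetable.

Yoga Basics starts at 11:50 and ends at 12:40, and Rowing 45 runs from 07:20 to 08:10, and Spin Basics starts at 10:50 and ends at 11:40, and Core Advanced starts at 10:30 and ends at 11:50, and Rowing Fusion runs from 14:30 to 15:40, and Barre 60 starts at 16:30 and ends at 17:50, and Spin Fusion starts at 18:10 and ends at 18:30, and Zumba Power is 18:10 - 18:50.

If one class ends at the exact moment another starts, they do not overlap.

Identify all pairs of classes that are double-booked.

Sorted by start: Rowing 45, Core Advanced, Spin Basics, Yoga Basics, Rowing Fusion, Barre 60, Spin Fusion, Zumba Power.
Core Advanced starts after Rowing 45 ends; Rowing 45 is clear from here.
Spin Basics starts before Core Advanced ends → Core Advanced and Spin Basics overlap.
Yoga Basics starts exactly when Core Advanced ends (back-to-back, no overlap); Core Advanced is clear from here.
Yoga Basics starts after Spin Basics ends; Spin Basics is clear from here.
Rowing Fusion starts after Yoga Basics ends; Yoga Basics is clear from here.
Barre 60 starts after Rowing Fusion ends; Rowing Fusion is clear from here.
Spin Fusion starts after Barre 60 ends; Barre 60 is clear from here.
Zumba Power starts before Spin Fusion ends → Spin Fusion and Zumba Power overlap.

Core Advanced & Spin Basics, Spin Fusion & Zumba Power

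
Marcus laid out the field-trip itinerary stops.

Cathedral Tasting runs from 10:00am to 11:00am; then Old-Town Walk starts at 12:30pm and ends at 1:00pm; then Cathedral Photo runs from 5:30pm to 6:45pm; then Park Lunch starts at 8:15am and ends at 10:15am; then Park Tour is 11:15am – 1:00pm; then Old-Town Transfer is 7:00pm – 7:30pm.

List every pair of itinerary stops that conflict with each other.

Cathedral Tasting & Park Lunch, Old-Town Walk & Park Tour

Sorted by start: Park Lunch, Cathedral Tasting, Park Tour, Old-Town Walk, Cathedral Photo, Old-Town Transfer.
Cathedral Tasting starts before Park Lunch ends → Park Lunch and Cathedral Tasting overlap.
Park Tour starts after Park Lunch ends, so Park Lunch has no further overlaps.
Park Tour starts after Cathedral Tasting ends, so Cathedral Tasting has no further overlaps.
Old-Town Walk starts before Park Tour ends → Park Tour and Old-Town Walk overlap.
Cathedral Photo starts after Park Tour ends, so Park Tour has no further overlaps.
Cathedral Photo starts after Old-Town Walk ends, so Old-Town Walk has no further overlaps.
Old-Town Transfer starts after Cathedral Photo ends.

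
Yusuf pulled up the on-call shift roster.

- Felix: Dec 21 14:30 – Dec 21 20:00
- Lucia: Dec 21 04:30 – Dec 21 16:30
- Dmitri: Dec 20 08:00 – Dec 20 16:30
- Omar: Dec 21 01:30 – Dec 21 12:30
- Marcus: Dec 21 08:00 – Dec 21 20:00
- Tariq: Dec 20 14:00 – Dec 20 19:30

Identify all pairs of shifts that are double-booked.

Sorted by start: Dmitri, Tariq, Omar, Lucia, Marcus, Felix.
Tariq starts before Dmitri ends → Dmitri and Tariq overlap.
Omar starts after Dmitri ends, so nothing later overlaps Dmitri either.
Omar starts after Tariq ends, so nothing later overlaps Tariq either.
Lucia starts before Omar ends → Omar and Lucia overlap.
Marcus starts before Omar ends → Omar and Marcus overlap.
Felix starts after Omar ends.
Marcus starts before Lucia ends → Lucia and Marcus overlap.
Felix starts before Lucia ends → Lucia and Felix overlap.
Felix starts before Marcus ends → Marcus and Felix overlap.

Dmitri & Tariq, Felix & Lucia, Felix & Marcus, Lucia & Marcus, Lucia & Omar, Marcus & Omar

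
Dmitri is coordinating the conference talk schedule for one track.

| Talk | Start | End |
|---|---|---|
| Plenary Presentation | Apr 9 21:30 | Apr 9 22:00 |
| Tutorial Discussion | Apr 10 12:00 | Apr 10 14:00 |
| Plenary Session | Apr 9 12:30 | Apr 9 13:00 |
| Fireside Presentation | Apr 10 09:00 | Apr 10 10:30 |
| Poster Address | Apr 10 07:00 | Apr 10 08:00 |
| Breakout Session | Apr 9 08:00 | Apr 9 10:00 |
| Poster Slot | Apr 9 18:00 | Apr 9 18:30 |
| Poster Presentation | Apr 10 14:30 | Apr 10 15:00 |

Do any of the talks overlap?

Sorted by start: Breakout Session, Plenary Session, Poster Slot, Plenary Presentation, Poster Address, Fireside Presentation, Tutorial Discussion, Poster Presentation.
Plenary Session starts after Breakout Session ends, so nothing later overlaps Breakout Session either.
Poster Slot starts after Plenary Session ends, so nothing later overlaps Plenary Session either.
Plenary Presentation starts after Poster Slot ends, so nothing later overlaps Poster Slot either.
Poster Address starts after Plenary Presentation ends, so nothing later overlaps Plenary Presentation either.
Fireside Presentation starts after Poster Address ends, so nothing later overlaps Poster Address either.
Tutorial Discussion starts after Fireside Presentation ends, so nothing later overlaps Fireside Presentation either.
Poster Presentation starts after Tutorial Discussion ends.
Every pair is clear; the schedule has no overlaps.

No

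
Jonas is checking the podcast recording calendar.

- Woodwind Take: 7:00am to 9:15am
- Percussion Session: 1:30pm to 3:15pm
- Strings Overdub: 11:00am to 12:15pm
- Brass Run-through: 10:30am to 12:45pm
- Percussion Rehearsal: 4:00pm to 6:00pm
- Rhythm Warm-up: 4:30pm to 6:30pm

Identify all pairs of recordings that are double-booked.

Brass Run-through & Strings Overdub, Percussion Rehearsal & Rhythm Warm-up

Check each pair: they overlap iff neither finishes before the other starts.
Sorted by start: Woodwind Take, Brass Run-through, Strings Overdub, Percussion Session, Percussion Rehearsal, Rhythm Warm-up.
Brass Run-through starts after Woodwind Take ends, so Woodwind Take has no further overlaps.
Strings Overdub starts before Brass Run-through ends → Brass Run-through and Strings Overdub overlap.
Percussion Session starts after Brass Run-through ends, so Brass Run-through has no further overlaps.
Percussion Session starts after Strings Overdub ends, so Strings Overdub has no further overlaps.
Percussion Rehearsal starts after Percussion Session ends, so Percussion Session has no further overlaps.
Rhythm Warm-up starts before Percussion Rehearsal ends → Percussion Rehearsal and Rhythm Warm-up overlap.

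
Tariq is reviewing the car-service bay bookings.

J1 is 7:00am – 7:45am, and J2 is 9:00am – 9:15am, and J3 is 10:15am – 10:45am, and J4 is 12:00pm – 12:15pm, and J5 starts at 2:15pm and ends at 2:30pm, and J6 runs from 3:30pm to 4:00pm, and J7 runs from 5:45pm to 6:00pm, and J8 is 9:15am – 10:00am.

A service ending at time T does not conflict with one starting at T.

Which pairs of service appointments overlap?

no overlapping pairs

Check each pair: they overlap iff neither finishes before the other starts.
Sorted by start: J1, J2, J8, J3, J4, J5, J6, J7.
J2 starts after J1 ends, so nothing later overlaps J1 either.
J8 starts exactly when J2 ends (back-to-back, no overlap), so nothing later overlaps J2 either.
J3 starts after J8 ends, so nothing later overlaps J8 either.
J4 starts after J3 ends, so nothing later overlaps J3 either.
J5 starts after J4 ends, so nothing later overlaps J4 either.
J6 starts after J5 ends, so nothing later overlaps J5 either.
J7 starts after J6 ends.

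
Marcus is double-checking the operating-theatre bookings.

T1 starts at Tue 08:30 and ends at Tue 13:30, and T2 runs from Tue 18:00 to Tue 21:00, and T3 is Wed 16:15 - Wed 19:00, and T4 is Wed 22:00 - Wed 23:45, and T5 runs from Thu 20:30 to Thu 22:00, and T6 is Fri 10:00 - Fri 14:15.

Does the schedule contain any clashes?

No

Sorted by start: T1, T2, T3, T4, T5, T6.
T2 starts after T1 ends — done with T1.
T3 starts after T2 ends — done with T2.
T4 starts after T3 ends — done with T3.
T5 starts after T4 ends — done with T4.
T6 starts after T5 ends.
Every pair is clear; the schedule has no overlaps.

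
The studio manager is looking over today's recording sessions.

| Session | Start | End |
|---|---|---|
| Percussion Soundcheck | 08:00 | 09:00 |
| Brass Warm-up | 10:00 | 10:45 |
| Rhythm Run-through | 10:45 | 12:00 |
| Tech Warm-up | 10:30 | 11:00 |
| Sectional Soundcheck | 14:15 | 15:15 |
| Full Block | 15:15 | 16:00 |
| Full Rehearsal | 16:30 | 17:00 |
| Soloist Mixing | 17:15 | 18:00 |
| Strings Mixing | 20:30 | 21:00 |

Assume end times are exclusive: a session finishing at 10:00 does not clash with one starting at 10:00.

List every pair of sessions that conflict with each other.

Brass Warm-up & Tech Warm-up, Rhythm Run-through & Tech Warm-up

Two intervals overlap when each starts before the other ends.
Sorted by start: Percussion Soundcheck, Brass Warm-up, Tech Warm-up, Rhythm Run-through, Sectional Soundcheck, Full Block, Full Rehearsal, Soloist Mixing, Strings Mixing.
Brass Warm-up starts after Percussion Soundcheck ends; Percussion Soundcheck is clear from here.
Tech Warm-up starts before Brass Warm-up ends → Brass Warm-up and Tech Warm-up overlap.
Rhythm Run-through starts exactly when Brass Warm-up ends (back-to-back, no overlap); Brass Warm-up is clear from here.
Rhythm Run-through starts before Tech Warm-up ends → Tech Warm-up and Rhythm Run-through overlap.
Sectional Soundcheck starts after Tech Warm-up ends; Tech Warm-up is clear from here.
Sectional Soundcheck starts after Rhythm Run-through ends; Rhythm Run-through is clear from here.
Full Block starts exactly when Sectional Soundcheck ends (back-to-back, no overlap); Sectional Soundcheck is clear from here.
Full Rehearsal starts after Full Block ends; Full Block is clear from here.
Soloist Mixing starts after Full Rehearsal ends; Full Rehearsal is clear from here.
Strings Mixing starts after Soloist Mixing ends.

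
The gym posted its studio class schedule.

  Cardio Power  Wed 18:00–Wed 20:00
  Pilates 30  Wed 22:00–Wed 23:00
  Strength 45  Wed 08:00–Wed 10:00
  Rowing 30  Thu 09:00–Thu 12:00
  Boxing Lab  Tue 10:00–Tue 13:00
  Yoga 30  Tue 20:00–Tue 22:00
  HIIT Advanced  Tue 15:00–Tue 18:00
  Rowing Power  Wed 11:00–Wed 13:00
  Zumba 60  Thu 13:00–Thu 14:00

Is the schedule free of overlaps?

Two intervals overlap when each starts before the other ends.
Sorted by start: Boxing Lab, HIIT Advanced, Yoga 30, Strength 45, Rowing Power, Cardio Power, Pilates 30, Rowing 30, Zumba 60.
HIIT Advanced starts after Boxing Lab ends — done with Boxing Lab.
Yoga 30 starts after HIIT Advanced ends — done with HIIT Advanced.
Strength 45 starts after Yoga 30 ends — done with Yoga 30.
Rowing Power starts after Strength 45 ends — done with Strength 45.
Cardio Power starts after Rowing Power ends — done with Rowing Power.
Pilates 30 starts after Cardio Power ends — done with Cardio Power.
Rowing 30 starts after Pilates 30 ends — done with Pilates 30.
Zumba 60 starts after Rowing 30 ends.
Every pair is clear; the schedule has no overlaps.

Yes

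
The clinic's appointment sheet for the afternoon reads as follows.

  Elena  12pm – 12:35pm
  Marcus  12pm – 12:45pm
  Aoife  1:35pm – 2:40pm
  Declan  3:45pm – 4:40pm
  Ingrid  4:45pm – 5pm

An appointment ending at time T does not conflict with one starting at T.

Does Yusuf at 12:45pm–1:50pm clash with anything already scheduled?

Elena: ends 12:35pm at or before Yusuf starts 12:45pm → clear.
Marcus: ends 12:45pm at or before Yusuf starts 12:45pm → clear.
Aoife: starts 1:35pm before Yusuf ends 1:50pm, and ends 2:40pm after Yusuf starts 12:45pm → overlap.
Declan: starts 3:45pm at or after Yusuf ends 1:50pm → clear.
Ingrid: starts 4:45pm at or after Yusuf ends 1:50pm → clear.
Yusuf overlaps Aoife.

Yes — it overlaps Aoife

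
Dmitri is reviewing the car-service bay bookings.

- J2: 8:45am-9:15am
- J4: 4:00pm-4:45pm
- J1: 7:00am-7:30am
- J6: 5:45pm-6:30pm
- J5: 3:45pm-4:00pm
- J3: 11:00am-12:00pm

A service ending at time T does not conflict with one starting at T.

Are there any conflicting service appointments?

Two intervals overlap when each starts before the other ends.
Sorted by start: J1, J2, J3, J5, J4, J6.
J2 starts after J1 ends, so nothing later overlaps J1 either.
J3 starts after J2 ends, so nothing later overlaps J2 either.
J5 starts after J3 ends, so nothing later overlaps J3 either.
J4 starts exactly when J5 ends (back-to-back, no overlap), so nothing later overlaps J5 either.
J6 starts after J4 ends.
Every pair is clear; the schedule has no overlaps.

No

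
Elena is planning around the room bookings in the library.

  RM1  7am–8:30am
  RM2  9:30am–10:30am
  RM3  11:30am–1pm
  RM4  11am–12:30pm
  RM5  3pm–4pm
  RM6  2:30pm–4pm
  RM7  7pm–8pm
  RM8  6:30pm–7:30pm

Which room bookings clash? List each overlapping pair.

RM3 & RM4, RM5 & RM6, RM7 & RM8

Sorted by start: RM1, RM2, RM4, RM3, RM6, RM5, RM8, RM7.
RM2 starts after RM1 ends; RM1 is clear from here.
RM4 starts after RM2 ends; RM2 is clear from here.
RM3 starts before RM4 ends → RM4 and RM3 overlap.
RM6 starts after RM4 ends; RM4 is clear from here.
RM6 starts after RM3 ends; RM3 is clear from here.
RM5 starts before RM6 ends → RM6 and RM5 overlap.
RM8 starts after RM6 ends; RM6 is clear from here.
RM8 starts after RM5 ends; RM5 is clear from here.
RM7 starts before RM8 ends → RM8 and RM7 overlap.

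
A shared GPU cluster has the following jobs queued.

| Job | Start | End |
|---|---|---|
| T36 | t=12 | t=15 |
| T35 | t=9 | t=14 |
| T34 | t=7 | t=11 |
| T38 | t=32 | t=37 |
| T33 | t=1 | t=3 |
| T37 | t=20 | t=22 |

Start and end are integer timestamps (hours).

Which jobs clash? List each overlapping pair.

Sorted by start: T33, T34, T35, T36, T37, T38.
T34 starts after T33 ends — done with T33.
T35 starts before T34 ends → T34 and T35 overlap.
T36 starts after T34 ends — done with T34.
T36 starts before T35 ends → T35 and T36 overlap.
T37 starts after T35 ends — done with T35.
T37 starts after T36 ends — done with T36.
T38 starts after T37 ends.

T34 & T35, T35 & T36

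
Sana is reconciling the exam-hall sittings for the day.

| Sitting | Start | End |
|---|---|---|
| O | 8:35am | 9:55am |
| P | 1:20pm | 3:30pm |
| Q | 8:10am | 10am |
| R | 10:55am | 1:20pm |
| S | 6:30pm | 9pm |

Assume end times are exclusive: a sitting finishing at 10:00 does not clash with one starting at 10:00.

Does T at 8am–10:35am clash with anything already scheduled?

Yes — it overlaps O, Q

Q: starts 8:10am before T ends 10:35am, and ends 10am after T starts 8am → overlap.
O: starts 8:35am before T ends 10:35am, and ends 9:55am after T starts 8am → overlap.
R: starts 10:55am at or after T ends 10:35am → clear.
P: starts 1:20pm at or after T ends 10:35am → clear.
S: starts 6:30pm at or after T ends 10:35am → clear.
T overlaps O, Q.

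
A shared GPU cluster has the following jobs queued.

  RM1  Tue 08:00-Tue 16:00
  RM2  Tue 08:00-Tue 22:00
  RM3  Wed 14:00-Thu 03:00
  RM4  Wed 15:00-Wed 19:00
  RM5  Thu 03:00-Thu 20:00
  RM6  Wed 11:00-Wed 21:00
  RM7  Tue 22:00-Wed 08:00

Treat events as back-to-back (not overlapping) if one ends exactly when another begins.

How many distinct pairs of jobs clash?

Sorted by start: RM1, RM2, RM7, RM6, RM3, RM4, RM5.
RM2 starts before RM1 ends → RM1 and RM2 overlap.
RM7 starts after RM1 ends; RM1 is clear from here.
RM7 starts exactly when RM2 ends (back-to-back, no overlap); RM2 is clear from here.
RM6 starts after RM7 ends; RM7 is clear from here.
RM3 starts before RM6 ends → RM6 and RM3 overlap.
RM4 starts before RM6 ends → RM6 and RM4 overlap.
RM5 starts after RM6 ends.
RM4 starts before RM3 ends → RM3 and RM4 overlap.
RM5 starts exactly when RM3 ends (back-to-back, no overlap).
RM5 starts after RM4 ends.
Overlapping pairs: RM1 & RM2, RM3 & RM4, RM3 & RM6, RM4 & RM6 — 4 in total.

4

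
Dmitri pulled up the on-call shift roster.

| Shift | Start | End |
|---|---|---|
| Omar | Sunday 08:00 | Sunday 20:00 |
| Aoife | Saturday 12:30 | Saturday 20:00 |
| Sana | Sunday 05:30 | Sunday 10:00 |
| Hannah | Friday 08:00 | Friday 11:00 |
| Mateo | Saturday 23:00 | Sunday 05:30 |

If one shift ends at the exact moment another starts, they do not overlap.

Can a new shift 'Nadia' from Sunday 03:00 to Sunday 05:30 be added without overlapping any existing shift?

No — it overlaps Mateo

Hannah: ends Friday 11:00 at or before Nadia starts Sunday 03:00 → clear.
Aoife: ends Saturday 20:00 at or before Nadia starts Sunday 03:00 → clear.
Mateo: starts Saturday 23:00 before Nadia ends Sunday 05:30, and ends Sunday 05:30 after Nadia starts Sunday 03:00 → overlap.
Sana: starts Sunday 05:30 at or after Nadia ends Sunday 05:30 → clear.
Omar: starts Sunday 08:00 at or after Nadia ends Sunday 05:30 → clear.
Nadia overlaps Mateo.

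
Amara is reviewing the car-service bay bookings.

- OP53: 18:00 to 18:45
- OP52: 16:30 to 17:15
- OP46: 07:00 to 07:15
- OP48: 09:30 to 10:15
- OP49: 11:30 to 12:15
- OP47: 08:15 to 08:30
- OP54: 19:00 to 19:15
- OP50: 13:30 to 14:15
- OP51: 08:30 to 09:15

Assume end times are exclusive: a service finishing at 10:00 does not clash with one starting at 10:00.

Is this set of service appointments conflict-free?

Yes

Sorted by start: OP46, OP47, OP51, OP48, OP49, OP50, OP52, OP53, OP54.
OP47 starts after OP46 ends, so nothing later overlaps OP46 either.
OP51 starts exactly when OP47 ends (back-to-back, no overlap), so nothing later overlaps OP47 either.
OP48 starts after OP51 ends, so nothing later overlaps OP51 either.
OP49 starts after OP48 ends, so nothing later overlaps OP48 either.
OP50 starts after OP49 ends, so nothing later overlaps OP49 either.
OP52 starts after OP50 ends, so nothing later overlaps OP50 either.
OP53 starts after OP52 ends, so nothing later overlaps OP52 either.
OP54 starts after OP53 ends.
Every pair is clear; the schedule has no overlaps.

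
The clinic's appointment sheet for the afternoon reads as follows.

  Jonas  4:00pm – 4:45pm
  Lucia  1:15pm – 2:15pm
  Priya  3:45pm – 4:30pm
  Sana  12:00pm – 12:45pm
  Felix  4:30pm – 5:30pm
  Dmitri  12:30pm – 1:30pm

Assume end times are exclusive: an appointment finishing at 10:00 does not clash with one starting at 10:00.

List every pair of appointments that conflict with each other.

Dmitri & Lucia, Dmitri & Sana, Felix & Jonas, Jonas & Priya

Sorted by start: Sana, Dmitri, Lucia, Priya, Jonas, Felix.
Dmitri starts before Sana ends → Sana and Dmitri overlap.
Lucia starts after Sana ends — done with Sana.
Lucia starts before Dmitri ends → Dmitri and Lucia overlap.
Priya starts after Dmitri ends — done with Dmitri.
Priya starts after Lucia ends — done with Lucia.
Jonas starts before Priya ends → Priya and Jonas overlap.
Felix starts exactly when Priya ends (back-to-back, no overlap).
Felix starts before Jonas ends → Jonas and Felix overlap.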